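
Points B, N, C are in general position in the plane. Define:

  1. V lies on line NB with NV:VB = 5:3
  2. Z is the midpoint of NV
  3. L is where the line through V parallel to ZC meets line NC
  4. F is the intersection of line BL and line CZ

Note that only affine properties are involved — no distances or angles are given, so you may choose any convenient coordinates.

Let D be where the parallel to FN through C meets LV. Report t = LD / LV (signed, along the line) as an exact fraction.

Assign B = (0, 0), N = (1, 0), C = (0, 1) — the answer is frame-independent, so this choice is without loss of generality.
1. V lies on line NB with NV:VB = 5:3 ⇒ V = (3/8, 0)
2. Z is the midpoint of NV ⇒ Z = (11/16, 0)
3. L is where the line through V parallel to ZC meets line NC ⇒ L = (-1, 2)
4. F is the intersection of line BL and line CZ ⇒ F = (-11/6, 11/3)
through C parallel to FN: direction (17/6, -11/3); meets LV at D = (-17/6, 14/3)
D = L + t·(V−L) with t = -4/3

t = -4/3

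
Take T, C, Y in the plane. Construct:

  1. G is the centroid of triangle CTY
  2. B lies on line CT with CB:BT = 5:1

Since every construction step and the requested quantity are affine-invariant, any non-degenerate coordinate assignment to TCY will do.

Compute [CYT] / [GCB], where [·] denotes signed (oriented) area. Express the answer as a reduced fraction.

[CYT]:[GCB] = -18/5

Assign T = (0, 0), C = (1, 0), Y = (0, 1) — the answer is frame-independent, so this choice is without loss of generality.
1. G is the centroid of triangle CTY ⇒ G = (1/3, 1/3)
2. B lies on line CT with CB:BT = 5:1 ⇒ B = (1/6, 0)
2·[CYT] = 1, 2·[GCB] = -5/18
[CYT]:[GCB] = 1:-5/18 = -18/5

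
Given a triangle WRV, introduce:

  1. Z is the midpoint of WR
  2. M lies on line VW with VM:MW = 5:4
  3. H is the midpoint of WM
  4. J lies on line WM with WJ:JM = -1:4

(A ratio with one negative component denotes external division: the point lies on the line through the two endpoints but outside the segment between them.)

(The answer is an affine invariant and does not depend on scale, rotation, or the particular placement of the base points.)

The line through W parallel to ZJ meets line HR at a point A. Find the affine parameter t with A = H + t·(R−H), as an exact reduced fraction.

Choose coordinates W = (0, 0), R = (1, 0), V = (0, 1).
1. Z is the midpoint of WR ⇒ Z = (1/2, 0)
2. M lies on line VW with VM:MW = 5:4 ⇒ M = (0, 4/9)
3. H is the midpoint of WM ⇒ H = (0, 2/9)
4. J lies on line WM with WJ:JM = -1:4 ⇒ J = (0, -4/27)
through W parallel to ZJ: direction (-1/2, -4/27); meets HR at A = (3/7, 8/63)
A = H + t·(R−H) with t = 3/7

t = 3/7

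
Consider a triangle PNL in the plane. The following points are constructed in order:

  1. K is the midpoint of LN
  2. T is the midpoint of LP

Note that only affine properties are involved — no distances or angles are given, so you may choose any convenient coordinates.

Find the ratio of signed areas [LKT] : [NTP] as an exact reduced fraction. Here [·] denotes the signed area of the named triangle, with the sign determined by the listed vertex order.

Assign P = (0, 0), N = (1, 0), L = (0, 1) — the answer is frame-independent, so this choice is without loss of generality.
1. K is the midpoint of LN ⇒ K = (1/2, 1/2)
2. T is the midpoint of LP ⇒ T = (0, 1/2)
2·[LKT] = -1/4, 2·[NTP] = 1/2
[LKT]:[NTP] = -1/4:1/2 = -1/2

[LKT]:[NTP] = -1/2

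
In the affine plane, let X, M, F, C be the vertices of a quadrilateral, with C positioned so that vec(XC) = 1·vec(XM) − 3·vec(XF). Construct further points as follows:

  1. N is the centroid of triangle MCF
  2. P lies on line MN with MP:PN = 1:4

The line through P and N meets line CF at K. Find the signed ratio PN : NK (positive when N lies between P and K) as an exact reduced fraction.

PN:NK = 8/5

Choose coordinates X = (0, 0), M = (1, 0), F = (0, 1), C = (1, -3).
1. N is the centroid of triangle MCF ⇒ N = (2/3, -2/3)
2. P lies on line MN with MP:PN = 1:4 ⇒ P = (14/15, -2/15)
line PN meets CF at K = (1/2, -1)
N = P + t·(K−P) with t = 8/13, so PN:NK = 8/13:5/13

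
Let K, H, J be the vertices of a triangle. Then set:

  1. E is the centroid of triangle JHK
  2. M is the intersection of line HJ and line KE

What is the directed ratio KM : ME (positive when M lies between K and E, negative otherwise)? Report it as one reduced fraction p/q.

Assign K = (0, 0), H = (1, 0), J = (0, 1) — the answer is frame-independent, so this choice is without loss of generality.
1. E is the centroid of triangle JHK ⇒ E = (1/3, 1/3)
2. M is the intersection of line HJ and line KE ⇒ M = (1/2, 1/2)
M = K + t·(E−K) with t = 3/2, so KM:ME = t:(1−t) = 3/2:-1/2

KM:ME = -3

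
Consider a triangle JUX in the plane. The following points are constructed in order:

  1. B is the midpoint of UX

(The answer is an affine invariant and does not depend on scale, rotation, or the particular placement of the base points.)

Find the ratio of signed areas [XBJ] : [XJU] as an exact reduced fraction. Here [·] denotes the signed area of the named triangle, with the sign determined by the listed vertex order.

Assign J = (0, 0), U = (1, 0), X = (0, 1) — the answer is frame-independent, so this choice is without loss of generality.
1. B is the midpoint of UX ⇒ B = (1/2, 1/2)
2·[XBJ] = -1/2, 2·[XJU] = 1
[XBJ]:[XJU] = -1/2:1 = -1/2

[XBJ]:[XJU] = -1/2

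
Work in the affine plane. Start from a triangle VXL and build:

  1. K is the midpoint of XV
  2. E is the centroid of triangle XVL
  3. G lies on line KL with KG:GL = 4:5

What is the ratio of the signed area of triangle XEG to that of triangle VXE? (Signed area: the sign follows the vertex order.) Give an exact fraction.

Work in coordinates with V = (0, 0), X = (1, 0), L = (0, 1).
1. K is the midpoint of XV ⇒ K = (1/2, 0)
2. E is the centroid of triangle XVL ⇒ E = (1/3, 1/3)
3. G lies on line KL with KG:GL = 4:5 ⇒ G = (5/18, 4/9)
2·[XEG] = -1/18, 2·[VXE] = 1/3
[XEG]:[VXE] = -1/18:1/3 = -1/6

[XEG]:[VXE] = -1/6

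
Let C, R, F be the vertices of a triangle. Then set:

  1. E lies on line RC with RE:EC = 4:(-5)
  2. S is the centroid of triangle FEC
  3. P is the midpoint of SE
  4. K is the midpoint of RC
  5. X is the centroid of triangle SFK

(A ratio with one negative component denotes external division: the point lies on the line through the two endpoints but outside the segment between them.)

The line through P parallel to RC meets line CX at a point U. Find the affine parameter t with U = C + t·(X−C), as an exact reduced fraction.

Choose coordinates C = (0, 0), R = (1, 0), F = (0, 1).
1. E lies on line RC with RE:EC = 4:(-5) ⇒ E = (5, 0)
2. S is the centroid of triangle FEC ⇒ S = (5/3, 1/3)
3. P is the midpoint of SE ⇒ P = (10/3, 1/6)
4. K is the midpoint of RC ⇒ K = (1/2, 0)
5. X is the centroid of triangle SFK ⇒ X = (13/18, 4/9)
through P parallel to RC: direction (-1, 0); meets CX at U = (13/48, 1/6)
U = C + t·(X−C) with t = 3/8

t = 3/8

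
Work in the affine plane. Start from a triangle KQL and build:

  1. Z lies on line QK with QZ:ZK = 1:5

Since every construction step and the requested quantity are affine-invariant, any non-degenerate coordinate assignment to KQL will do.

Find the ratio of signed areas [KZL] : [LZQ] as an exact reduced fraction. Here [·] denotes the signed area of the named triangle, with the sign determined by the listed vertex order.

[KZL]:[LZQ] = 5

Choose coordinates K = (0, 0), Q = (1, 0), L = (0, 1).
1. Z lies on line QK with QZ:ZK = 1:5 ⇒ Z = (5/6, 0)
2·[KZL] = 5/6, 2·[LZQ] = 1/6
[KZL]:[LZQ] = 5/6:1/6 = 5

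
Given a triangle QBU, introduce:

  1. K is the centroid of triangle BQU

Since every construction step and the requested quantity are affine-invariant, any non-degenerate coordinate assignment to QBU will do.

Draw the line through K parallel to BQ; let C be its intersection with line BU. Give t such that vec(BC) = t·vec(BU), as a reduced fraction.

t = 1/3

Choose coordinates Q = (0, 0), B = (1, 0), U = (0, 1).
1. K is the centroid of triangle BQU ⇒ K = (1/3, 1/3)
through K parallel to BQ: direction (-1, 0); meets BU at C = (2/3, 1/3)
C = B + t·(U−B) with t = 1/3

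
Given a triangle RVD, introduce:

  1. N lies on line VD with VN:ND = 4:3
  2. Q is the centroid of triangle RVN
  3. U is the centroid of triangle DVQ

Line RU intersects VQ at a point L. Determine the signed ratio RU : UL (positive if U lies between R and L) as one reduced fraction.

RU:UL = -19/7

Set R = (0, 0), V = (1, 0), D = (0, 1); any affine frame gives the same invariant.
1. N lies on line VD with VN:ND = 4:3 ⇒ N = (3/7, 4/7)
2. Q is the centroid of triangle RVN ⇒ Q = (10/21, 4/21)
3. U is the centroid of triangle DVQ ⇒ U = (31/63, 25/63)
line RU meets VQ at L = (124/399, 100/399)
U = R + t·(L−R) with t = 19/12, so RU:UL = 19/12:-7/12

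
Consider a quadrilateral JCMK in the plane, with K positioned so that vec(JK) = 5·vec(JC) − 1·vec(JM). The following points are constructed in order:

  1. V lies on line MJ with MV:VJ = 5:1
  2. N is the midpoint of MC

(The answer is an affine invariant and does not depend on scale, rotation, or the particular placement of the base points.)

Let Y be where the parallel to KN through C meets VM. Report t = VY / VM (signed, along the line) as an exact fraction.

t = 1/5

Work in coordinates with J = (0, 0), C = (1, 0), M = (0, 1), K = (5, -1).
1. V lies on line MJ with MV:VJ = 5:1 ⇒ V = (0, 1/6)
2. N is the midpoint of MC ⇒ N = (1/2, 1/2)
through C parallel to KN: direction (-9/2, 3/2); meets VM at Y = (0, 1/3)
Y = V + t·(M−V) with t = 1/5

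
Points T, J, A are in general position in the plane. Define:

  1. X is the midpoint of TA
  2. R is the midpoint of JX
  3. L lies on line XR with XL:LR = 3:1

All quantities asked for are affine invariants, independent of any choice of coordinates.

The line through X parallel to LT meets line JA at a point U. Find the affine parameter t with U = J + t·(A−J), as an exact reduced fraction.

Work in coordinates with T = (0, 0), J = (1, 0), A = (0, 1).
1. X is the midpoint of TA ⇒ X = (0, 1/2)
2. R is the midpoint of JX ⇒ R = (1/2, 1/4)
3. L lies on line XR with XL:LR = 3:1 ⇒ L = (3/8, 5/16)
through X parallel to LT: direction (-3/8, -5/16); meets JA at U = (3/11, 8/11)
U = J + t·(A−J) with t = 8/11

t = 8/11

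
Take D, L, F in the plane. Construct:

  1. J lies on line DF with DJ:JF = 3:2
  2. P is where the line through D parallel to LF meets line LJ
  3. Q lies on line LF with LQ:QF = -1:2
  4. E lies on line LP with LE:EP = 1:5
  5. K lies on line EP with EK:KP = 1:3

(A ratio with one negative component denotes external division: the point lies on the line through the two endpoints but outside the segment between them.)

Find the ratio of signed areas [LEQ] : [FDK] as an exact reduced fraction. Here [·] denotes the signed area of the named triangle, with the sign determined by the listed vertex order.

[LEQ]:[FDK] = 8/3

Work in coordinates with D = (0, 0), L = (1, 0), F = (0, 1).
1. J lies on line DF with DJ:JF = 3:2 ⇒ J = (0, 3/5)
2. P is where the line through D parallel to LF meets line LJ ⇒ P = (-3/2, 3/2)
3. Q lies on line LF with LQ:QF = -1:2 ⇒ Q = (2, -1)
4. E lies on line LP with LE:EP = 1:5 ⇒ E = (7/12, 1/4)
5. K lies on line EP with EK:KP = 1:3 ⇒ K = (1/16, 9/16)
2·[LEQ] = 1/6, 2·[FDK] = 1/16
[LEQ]:[FDK] = 1/6:1/16 = 8/3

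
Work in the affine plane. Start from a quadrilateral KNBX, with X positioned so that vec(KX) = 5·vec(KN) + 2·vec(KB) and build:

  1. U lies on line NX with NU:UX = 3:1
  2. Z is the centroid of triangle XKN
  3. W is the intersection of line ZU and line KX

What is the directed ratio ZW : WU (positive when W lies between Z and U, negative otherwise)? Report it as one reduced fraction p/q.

Assign K = (0, 0), N = (1, 0), B = (0, 1), X = (5, 2) — the answer is frame-independent, so this choice is without loss of generality.
1. U lies on line NX with NU:UX = 3:1 ⇒ U = (4, 3/2)
2. Z is the centroid of triangle XKN ⇒ Z = (2, 2/3)
3. W is the intersection of line ZU and line KX ⇒ W = (10, 4)
W = Z + t·(U−Z) with t = 4, so ZW:WU = t:(1−t) = 4:-3

ZW:WU = -4/3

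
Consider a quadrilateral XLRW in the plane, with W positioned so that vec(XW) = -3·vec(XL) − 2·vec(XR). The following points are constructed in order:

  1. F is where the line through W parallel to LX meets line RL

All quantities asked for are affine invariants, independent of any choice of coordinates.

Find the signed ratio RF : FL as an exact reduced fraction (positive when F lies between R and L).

RF:FL = -3/2

Choose coordinates X = (0, 0), L = (1, 0), R = (0, 1), W = (-3, -2).
1. F is where the line through W parallel to LX meets line RL ⇒ F = (3, -2)
F = R + t·(L−R) with t = 3, so RF:FL = t:(1−t) = 3:-2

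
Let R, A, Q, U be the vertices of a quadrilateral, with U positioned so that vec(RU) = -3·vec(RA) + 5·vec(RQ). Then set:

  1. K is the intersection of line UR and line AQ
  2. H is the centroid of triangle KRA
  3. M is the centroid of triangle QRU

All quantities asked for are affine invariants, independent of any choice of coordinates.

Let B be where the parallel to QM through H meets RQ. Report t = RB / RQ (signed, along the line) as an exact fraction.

Choose coordinates R = (0, 0), A = (1, 0), Q = (0, 1), U = (-3, 5).
1. K is the intersection of line UR and line AQ ⇒ K = (-3/2, 5/2)
2. H is the centroid of triangle KRA ⇒ H = (-1/6, 5/6)
3. M is the centroid of triangle QRU ⇒ M = (-1, 2)
through H parallel to QM: direction (-1, 1); meets RQ at B = (0, 2/3)
B = R + t·(Q−R) with t = 2/3

t = 2/3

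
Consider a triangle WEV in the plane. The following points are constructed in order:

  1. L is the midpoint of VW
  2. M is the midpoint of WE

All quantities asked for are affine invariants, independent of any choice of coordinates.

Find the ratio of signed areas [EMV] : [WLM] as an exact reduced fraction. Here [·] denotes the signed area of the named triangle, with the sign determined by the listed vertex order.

[EMV]:[WLM] = 2

Work in coordinates with W = (0, 0), E = (1, 0), V = (0, 1).
1. L is the midpoint of VW ⇒ L = (0, 1/2)
2. M is the midpoint of WE ⇒ M = (1/2, 0)
2·[EMV] = -1/2, 2·[WLM] = -1/4
[EMV]:[WLM] = -1/2:-1/4 = 2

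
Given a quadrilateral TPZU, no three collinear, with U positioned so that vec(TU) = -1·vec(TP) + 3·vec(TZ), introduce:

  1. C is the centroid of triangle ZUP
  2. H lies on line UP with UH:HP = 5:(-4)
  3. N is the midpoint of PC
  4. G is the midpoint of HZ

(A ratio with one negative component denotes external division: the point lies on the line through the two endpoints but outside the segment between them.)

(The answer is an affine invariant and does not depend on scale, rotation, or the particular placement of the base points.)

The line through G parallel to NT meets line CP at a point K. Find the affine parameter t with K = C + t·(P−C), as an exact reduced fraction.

Assign T = (0, 0), P = (1, 0), Z = (0, 1), U = (-1, 3) — the answer is frame-independent, so this choice is without loss of generality.
1. C is the centroid of triangle ZUP ⇒ C = (0, 4/3)
2. H lies on line UP with UH:HP = 5:(-4) ⇒ H = (9, -12)
3. N is the midpoint of PC ⇒ N = (1/2, 2/3)
4. G is the midpoint of HZ ⇒ G = (9/2, -11/2)
through G parallel to NT: direction (-1/2, -2/3); meets CP at K = (77/16, -61/12)
K = C + t·(P−C) with t = 77/16

t = 77/16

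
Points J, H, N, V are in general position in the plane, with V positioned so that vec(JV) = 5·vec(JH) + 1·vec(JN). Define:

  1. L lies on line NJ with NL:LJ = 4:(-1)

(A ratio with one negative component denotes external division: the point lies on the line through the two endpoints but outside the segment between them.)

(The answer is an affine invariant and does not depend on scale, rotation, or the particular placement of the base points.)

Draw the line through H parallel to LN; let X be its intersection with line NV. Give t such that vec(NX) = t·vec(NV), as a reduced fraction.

t = 1/5

Choose coordinates J = (0, 0), H = (1, 0), N = (0, 1), V = (5, 1).
1. L lies on line NJ with NL:LJ = 4:(-1) ⇒ L = (0, -1/3)
through H parallel to LN: direction (0, 4/3); meets NV at X = (1, 1)
X = N + t·(V−N) with t = 1/5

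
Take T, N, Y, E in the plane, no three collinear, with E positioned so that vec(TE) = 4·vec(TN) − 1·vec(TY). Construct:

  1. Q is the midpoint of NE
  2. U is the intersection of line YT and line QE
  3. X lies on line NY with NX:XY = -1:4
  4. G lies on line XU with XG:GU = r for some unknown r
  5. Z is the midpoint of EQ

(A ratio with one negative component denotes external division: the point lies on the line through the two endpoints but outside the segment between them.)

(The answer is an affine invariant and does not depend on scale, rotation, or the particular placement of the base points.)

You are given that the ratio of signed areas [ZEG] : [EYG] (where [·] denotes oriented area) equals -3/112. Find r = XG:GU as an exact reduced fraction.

Choose coordinates T = (0, 0), N = (1, 0), Y = (0, 1), E = (4, -1).
1. Q is the midpoint of NE ⇒ Q = (5/2, -1/2)
2. U is the intersection of line YT and line QE ⇒ U = (0, 1/3)
3. X lies on line NY with NX:XY = -1:4 ⇒ X = (4/3, -1/3)
4. With XG:GU = r, write λ = r/(r+1) so G = X + λ·(U−X); G is affine-linear in λ
5. Z is the midpoint of EQ ⇒ Z = (13/4, -3/4)
Every point depending on G is an affine combination of G and λ-independent points, so each such coordinate is linear in λ; the λ² term in each signed area is a multiple of (U−X)×(U−X) = 0, so 2·[ZEG] and 2·[EYG] are each linear in λ. Evaluating at λ=0 and λ=1:
  2·[ZEG] = 1/6·λ − 1/6,   2·[EYG] = 8/3
So [ZEG]:[EYG] = (1/6·λ − 1/6) / (8/3). Setting this equal to -3/112:
  1/6·λ − 1/6 = -3/112·(8/3)  ⇒  λ = 4/7
Then r = λ/(1−λ) = (4/7)/(3/7) = 4/3. Check: with r = 4/3, G = (4/7, 1/21) and [ZEG]:[EYG] = -3/112 as required.

r = 4/3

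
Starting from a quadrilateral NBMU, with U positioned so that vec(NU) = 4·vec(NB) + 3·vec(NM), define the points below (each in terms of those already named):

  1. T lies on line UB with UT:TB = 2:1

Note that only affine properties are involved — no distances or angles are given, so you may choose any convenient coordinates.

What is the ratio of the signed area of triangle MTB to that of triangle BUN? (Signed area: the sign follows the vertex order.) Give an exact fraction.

[MTB]:[BUN] = -2/3

Work in coordinates with N = (0, 0), B = (1, 0), M = (0, 1), U = (4, 3).
1. T lies on line UB with UT:TB = 2:1 ⇒ T = (2, 1)
2·[MTB] = -2, 2·[BUN] = 3
[MTB]:[BUN] = -2:3 = -2/3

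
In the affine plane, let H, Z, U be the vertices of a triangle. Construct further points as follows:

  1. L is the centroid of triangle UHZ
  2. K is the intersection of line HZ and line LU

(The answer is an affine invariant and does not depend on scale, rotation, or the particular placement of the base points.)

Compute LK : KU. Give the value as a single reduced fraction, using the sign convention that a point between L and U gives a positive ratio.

Assign H = (0, 0), Z = (1, 0), U = (0, 1) — the answer is frame-independent, so this choice is without loss of generality.
1. L is the centroid of triangle UHZ ⇒ L = (1/3, 1/3)
2. K is the intersection of line HZ and line LU ⇒ K = (1/2, 0)
K = L + t·(U−L) with t = -1/2, so LK:KU = t:(1−t) = -1/2:3/2

LK:KU = -1/3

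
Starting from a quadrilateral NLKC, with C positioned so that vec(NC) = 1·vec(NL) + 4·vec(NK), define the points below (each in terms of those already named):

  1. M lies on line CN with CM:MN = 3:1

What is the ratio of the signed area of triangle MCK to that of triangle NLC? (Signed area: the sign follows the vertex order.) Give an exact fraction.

[MCK]:[NLC] = 3/16

Set N = (0, 0), L = (1, 0), K = (0, 1), C = (1, 4); any affine frame gives the same invariant.
1. M lies on line CN with CM:MN = 3:1 ⇒ M = (1/4, 1)
2·[MCK] = 3/4, 2·[NLC] = 4
[MCK]:[NLC] = 3/4:4 = 3/16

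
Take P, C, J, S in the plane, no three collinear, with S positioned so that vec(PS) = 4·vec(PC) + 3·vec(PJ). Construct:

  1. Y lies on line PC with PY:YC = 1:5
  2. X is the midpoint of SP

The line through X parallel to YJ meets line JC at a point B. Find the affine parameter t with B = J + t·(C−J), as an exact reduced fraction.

t = 5/2

Assign P = (0, 0), C = (1, 0), J = (0, 1), S = (4, 3) — the answer is frame-independent, so this choice is without loss of generality.
1. Y lies on line PC with PY:YC = 1:5 ⇒ Y = (1/6, 0)
2. X is the midpoint of SP ⇒ X = (2, 3/2)
through X parallel to YJ: direction (-1/6, 1); meets JC at B = (5/2, -3/2)
B = J + t·(C−J) with t = 5/2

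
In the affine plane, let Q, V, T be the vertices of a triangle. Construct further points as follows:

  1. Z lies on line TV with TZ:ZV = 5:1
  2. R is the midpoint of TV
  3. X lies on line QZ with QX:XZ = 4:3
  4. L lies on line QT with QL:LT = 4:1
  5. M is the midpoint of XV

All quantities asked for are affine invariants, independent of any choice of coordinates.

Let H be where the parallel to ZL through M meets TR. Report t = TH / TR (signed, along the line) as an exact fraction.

t = 137/42

Set Q = (0, 0), V = (1, 0), T = (0, 1); any affine frame gives the same invariant.
1. Z lies on line TV with TZ:ZV = 5:1 ⇒ Z = (5/6, 1/6)
2. R is the midpoint of TV ⇒ R = (1/2, 1/2)
3. X lies on line QZ with QX:XZ = 4:3 ⇒ X = (10/21, 2/21)
4. L lies on line QT with QL:LT = 4:1 ⇒ L = (0, 4/5)
5. M is the midpoint of XV ⇒ M = (31/42, 1/21)
through M parallel to ZL: direction (-5/6, 19/30); meets TR at H = (137/84, -53/84)
H = T + t·(R−T) with t = 137/42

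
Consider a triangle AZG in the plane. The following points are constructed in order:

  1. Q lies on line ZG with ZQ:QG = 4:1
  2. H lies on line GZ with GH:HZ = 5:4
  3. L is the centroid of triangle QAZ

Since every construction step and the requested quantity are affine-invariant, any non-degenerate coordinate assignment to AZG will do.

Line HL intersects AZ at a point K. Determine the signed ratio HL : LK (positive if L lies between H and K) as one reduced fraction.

HL:LK = 2/3

Work in coordinates with A = (0, 0), Z = (1, 0), G = (0, 1).
1. Q lies on line ZG with ZQ:QG = 4:1 ⇒ Q = (1/5, 4/5)
2. H lies on line GZ with GH:HZ = 5:4 ⇒ H = (5/9, 4/9)
3. L is the centroid of triangle QAZ ⇒ L = (2/5, 4/15)
line HL meets AZ at K = (1/6, 0)
L = H + t·(K−H) with t = 2/5, so HL:LK = 2/5:3/5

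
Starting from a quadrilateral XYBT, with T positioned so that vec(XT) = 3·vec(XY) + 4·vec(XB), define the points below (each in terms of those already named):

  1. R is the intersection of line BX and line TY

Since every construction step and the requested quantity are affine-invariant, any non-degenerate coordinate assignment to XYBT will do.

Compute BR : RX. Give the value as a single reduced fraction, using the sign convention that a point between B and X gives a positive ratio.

BR:RX = -3/2

Assign X = (0, 0), Y = (1, 0), B = (0, 1), T = (3, 4) — the answer is frame-independent, so this choice is without loss of generality.
1. R is the intersection of line BX and line TY ⇒ R = (0, -2)
R = B + t·(X−B) with t = 3, so BR:RX = t:(1−t) = 3:-2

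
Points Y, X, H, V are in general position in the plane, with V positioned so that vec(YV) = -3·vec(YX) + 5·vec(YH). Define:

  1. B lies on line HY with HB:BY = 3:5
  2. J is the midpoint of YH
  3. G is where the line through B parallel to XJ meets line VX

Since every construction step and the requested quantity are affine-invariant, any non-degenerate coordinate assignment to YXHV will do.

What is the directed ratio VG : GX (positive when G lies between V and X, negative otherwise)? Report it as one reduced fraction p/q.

VG:GX = 23

Set Y = (0, 0), X = (1, 0), H = (0, 1), V = (-3, 5); any affine frame gives the same invariant.
1. B lies on line HY with HB:BY = 3:5 ⇒ B = (0, 5/8)
2. J is the midpoint of YH ⇒ J = (0, 1/2)
3. G is where the line through B parallel to XJ meets line VX ⇒ G = (5/6, 5/24)
G = V + t·(X−V) with t = 23/24, so VG:GX = t:(1−t) = 23/24:1/24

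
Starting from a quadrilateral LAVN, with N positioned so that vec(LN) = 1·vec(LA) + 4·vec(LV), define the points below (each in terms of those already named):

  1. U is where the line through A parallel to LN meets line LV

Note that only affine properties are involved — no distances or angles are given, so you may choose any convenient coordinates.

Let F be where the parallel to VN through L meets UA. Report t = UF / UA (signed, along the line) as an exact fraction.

t = 4

Set L = (0, 0), A = (1, 0), V = (0, 1), N = (1, 4); any affine frame gives the same invariant.
1. U is where the line through A parallel to LN meets line LV ⇒ U = (0, -4)
through L parallel to VN: direction (1, 3); meets UA at F = (4, 12)
F = U + t·(A−U) with t = 4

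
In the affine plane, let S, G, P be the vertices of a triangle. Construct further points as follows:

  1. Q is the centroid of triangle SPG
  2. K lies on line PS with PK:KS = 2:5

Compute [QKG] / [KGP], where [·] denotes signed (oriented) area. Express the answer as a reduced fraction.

Choose coordinates S = (0, 0), G = (1, 0), P = (0, 1).
1. Q is the centroid of triangle SPG ⇒ Q = (1/3, 1/3)
2. K lies on line PS with PK:KS = 2:5 ⇒ K = (0, 5/7)
2·[QKG] = -1/7, 2·[KGP] = 2/7
[QKG]:[KGP] = -1/7:2/7 = -1/2

[QKG]:[KGP] = -1/2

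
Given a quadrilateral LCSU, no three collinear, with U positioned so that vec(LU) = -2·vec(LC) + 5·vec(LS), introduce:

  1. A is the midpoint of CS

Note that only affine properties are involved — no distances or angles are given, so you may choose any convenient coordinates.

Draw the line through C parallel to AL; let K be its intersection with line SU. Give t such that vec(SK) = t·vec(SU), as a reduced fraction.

t = -1/3

Choose coordinates L = (0, 0), C = (1, 0), S = (0, 1), U = (-2, 5).
1. A is the midpoint of CS ⇒ A = (1/2, 1/2)
through C parallel to AL: direction (-1/2, -1/2); meets SU at K = (2/3, -1/3)
K = S + t·(U−S) with t = -1/3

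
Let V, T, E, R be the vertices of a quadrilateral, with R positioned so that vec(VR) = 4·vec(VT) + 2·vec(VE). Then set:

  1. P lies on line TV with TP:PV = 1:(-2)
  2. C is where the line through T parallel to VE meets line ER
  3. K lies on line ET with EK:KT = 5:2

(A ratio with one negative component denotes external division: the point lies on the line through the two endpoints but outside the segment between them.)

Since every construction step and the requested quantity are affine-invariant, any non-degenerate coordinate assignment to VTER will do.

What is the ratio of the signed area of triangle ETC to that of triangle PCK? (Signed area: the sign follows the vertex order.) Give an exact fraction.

[ETC]:[PCK] = 35/37

Assign V = (0, 0), T = (1, 0), E = (0, 1), R = (4, 2) — the answer is frame-independent, so this choice is without loss of generality.
1. P lies on line TV with TP:PV = 1:(-2) ⇒ P = (2, 0)
2. C is where the line through T parallel to VE meets line ER ⇒ C = (1, 5/4)
3. K lies on line ET with EK:KT = 5:2 ⇒ K = (5/7, 2/7)
2·[ETC] = 5/4, 2·[PCK] = 37/28
[ETC]:[PCK] = 5/4:37/28 = 35/37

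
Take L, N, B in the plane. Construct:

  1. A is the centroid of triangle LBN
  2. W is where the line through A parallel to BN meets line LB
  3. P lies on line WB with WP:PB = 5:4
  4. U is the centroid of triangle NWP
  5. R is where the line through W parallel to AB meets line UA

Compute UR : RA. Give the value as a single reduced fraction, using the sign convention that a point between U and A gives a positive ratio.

Assign L = (0, 0), N = (1, 0), B = (0, 1) — the answer is frame-independent, so this choice is without loss of generality.
1. A is the centroid of triangle LBN ⇒ A = (1/3, 1/3)
2. W is where the line through A parallel to BN meets line LB ⇒ W = (0, 2/3)
3. P lies on line WB with WP:PB = 5:4 ⇒ P = (0, 23/27)
4. U is the centroid of triangle NWP ⇒ U = (1/3, 41/81)
5. R is where the line through W parallel to AB meets line UA ⇒ R = (1/3, 0)
R = U + t·(A−U) with t = 41/14, so UR:RA = t:(1−t) = 41/14:-27/14

UR:RA = -41/27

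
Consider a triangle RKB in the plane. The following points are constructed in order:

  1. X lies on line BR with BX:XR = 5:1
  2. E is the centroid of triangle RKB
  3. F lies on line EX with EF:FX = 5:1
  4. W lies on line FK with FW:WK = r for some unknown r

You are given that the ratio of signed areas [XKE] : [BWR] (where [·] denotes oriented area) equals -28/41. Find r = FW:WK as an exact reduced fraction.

Choose coordinates R = (0, 0), K = (1, 0), B = (0, 1).
1. X lies on line BR with BX:XR = 5:1 ⇒ X = (0, 1/6)
2. E is the centroid of triangle RKB ⇒ E = (1/3, 1/3)
3. F lies on line EX with EF:FX = 5:1 ⇒ F = (1/18, 7/36)
4. With FW:WK = r, write λ = r/(r+1) so W = F + λ·(K−F); W is affine-linear in λ
Every point depending on W is an affine combination of W and λ-independent points, so each such coordinate is linear in λ; the λ² term in each signed area is a multiple of (K−F)×(K−F) = 0, so 2·[XKE] and 2·[BWR] are each linear in λ. Evaluating at λ=0 and λ=1:
  2·[XKE] = 2/9,   2·[BWR] = -17/18·λ − 1/18
So [XKE]:[BWR] = (2/9) / (-17/18·λ − 1/18). Setting this equal to -28/41:
  2/9 = -28/41·(-17/18·λ − 1/18)  ⇒  λ = 2/7
Then r = λ/(1−λ) = (2/7)/(5/7) = 2/5. Check: with r = 2/5, W = (41/126, 5/36) and [XKE]:[BWR] = -28/41 as required.

r = 2/5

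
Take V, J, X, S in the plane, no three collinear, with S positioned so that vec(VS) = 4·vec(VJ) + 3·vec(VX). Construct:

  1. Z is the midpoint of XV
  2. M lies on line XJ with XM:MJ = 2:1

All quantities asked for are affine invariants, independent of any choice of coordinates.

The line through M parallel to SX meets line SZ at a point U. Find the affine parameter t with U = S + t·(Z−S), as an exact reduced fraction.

t = 2

Choose coordinates V = (0, 0), J = (1, 0), X = (0, 1), S = (4, 3).
1. Z is the midpoint of XV ⇒ Z = (0, 1/2)
2. M lies on line XJ with XM:MJ = 2:1 ⇒ M = (2/3, 1/3)
through M parallel to SX: direction (-4, -2); meets SZ at U = (-4, -2)
U = S + t·(Z−S) with t = 2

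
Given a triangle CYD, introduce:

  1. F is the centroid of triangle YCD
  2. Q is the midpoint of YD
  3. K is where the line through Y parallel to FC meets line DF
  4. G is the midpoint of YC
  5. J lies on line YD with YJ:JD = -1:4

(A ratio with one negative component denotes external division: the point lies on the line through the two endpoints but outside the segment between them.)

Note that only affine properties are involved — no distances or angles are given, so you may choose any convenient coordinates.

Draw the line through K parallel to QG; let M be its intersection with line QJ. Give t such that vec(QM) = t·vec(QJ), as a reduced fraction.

Choose coordinates C = (0, 0), Y = (1, 0), D = (0, 1).
1. F is the centroid of triangle YCD ⇒ F = (1/3, 1/3)
2. Q is the midpoint of YD ⇒ Q = (1/2, 1/2)
3. K is where the line through Y parallel to FC meets line DF ⇒ K = (2/3, -1/3)
4. G is the midpoint of YC ⇒ G = (1/2, 0)
5. J lies on line YD with YJ:JD = -1:4 ⇒ J = (4/3, -1/3)
through K parallel to QG: direction (0, -1/2); meets QJ at M = (2/3, 1/3)
M = Q + t·(J−Q) with t = 1/5

t = 1/5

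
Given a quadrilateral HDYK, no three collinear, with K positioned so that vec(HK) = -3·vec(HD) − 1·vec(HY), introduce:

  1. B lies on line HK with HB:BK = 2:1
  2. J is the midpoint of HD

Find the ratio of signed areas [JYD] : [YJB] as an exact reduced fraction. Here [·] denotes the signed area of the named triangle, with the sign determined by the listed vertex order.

[JYD]:[YJB] = 3/17

Set H = (0, 0), D = (1, 0), Y = (0, 1), K = (-3, -1); any affine frame gives the same invariant.
1. B lies on line HK with HB:BK = 2:1 ⇒ B = (-2, -2/3)
2. J is the midpoint of HD ⇒ J = (1/2, 0)
2·[JYD] = -1/2, 2·[YJB] = -17/6
[JYD]:[YJB] = -1/2:-17/6 = 3/17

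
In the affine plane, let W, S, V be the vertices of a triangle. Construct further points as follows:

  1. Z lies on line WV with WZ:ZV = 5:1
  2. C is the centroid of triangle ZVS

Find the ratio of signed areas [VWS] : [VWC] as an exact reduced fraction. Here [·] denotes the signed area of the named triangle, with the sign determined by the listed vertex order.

[VWS]:[VWC] = 3

Assign W = (0, 0), S = (1, 0), V = (0, 1) — the answer is frame-independent, so this choice is without loss of generality.
1. Z lies on line WV with WZ:ZV = 5:1 ⇒ Z = (0, 5/6)
2. C is the centroid of triangle ZVS ⇒ C = (1/3, 11/18)
2·[VWS] = 1, 2·[VWC] = 1/3
[VWS]:[VWC] = 1:1/3 = 3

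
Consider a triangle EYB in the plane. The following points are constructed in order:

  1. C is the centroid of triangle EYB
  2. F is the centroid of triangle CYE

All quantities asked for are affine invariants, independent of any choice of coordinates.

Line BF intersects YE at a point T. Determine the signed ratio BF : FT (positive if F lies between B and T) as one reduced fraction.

Set E = (0, 0), Y = (1, 0), B = (0, 1); any affine frame gives the same invariant.
1. C is the centroid of triangle EYB ⇒ C = (1/3, 1/3)
2. F is the centroid of triangle CYE ⇒ F = (4/9, 1/9)
line BF meets YE at T = (1/2, 0)
F = B + t·(T−B) with t = 8/9, so BF:FT = 8/9:1/9

BF:FT = 8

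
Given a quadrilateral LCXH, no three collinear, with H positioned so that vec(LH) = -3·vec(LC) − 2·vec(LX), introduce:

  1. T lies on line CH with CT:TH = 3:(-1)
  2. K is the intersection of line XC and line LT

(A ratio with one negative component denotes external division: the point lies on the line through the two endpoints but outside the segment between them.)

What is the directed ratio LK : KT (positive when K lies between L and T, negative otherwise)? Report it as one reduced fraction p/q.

LK:KT = -1/9

Work in coordinates with L = (0, 0), C = (1, 0), X = (0, 1), H = (-3, -2).
1. T lies on line CH with CT:TH = 3:(-1) ⇒ T = (-5, -3)
2. K is the intersection of line XC and line LT ⇒ K = (5/8, 3/8)
K = L + t·(T−L) with t = -1/8, so LK:KT = t:(1−t) = -1/8:9/8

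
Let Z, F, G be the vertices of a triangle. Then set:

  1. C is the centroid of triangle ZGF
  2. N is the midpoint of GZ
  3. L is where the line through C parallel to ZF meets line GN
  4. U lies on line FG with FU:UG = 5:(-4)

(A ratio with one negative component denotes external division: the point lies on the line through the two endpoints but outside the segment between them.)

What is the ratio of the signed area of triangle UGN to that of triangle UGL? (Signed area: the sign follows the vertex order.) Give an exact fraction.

[UGN]:[UGL] = 3/4

Choose coordinates Z = (0, 0), F = (1, 0), G = (0, 1).
1. C is the centroid of triangle ZGF ⇒ C = (1/3, 1/3)
2. N is the midpoint of GZ ⇒ N = (0, 1/2)
3. L is where the line through C parallel to ZF meets line GN ⇒ L = (0, 1/3)
4. U lies on line FG with FU:UG = 5:(-4) ⇒ U = (-4, 5)
2·[UGN] = -2, 2·[UGL] = -8/3
[UGN]:[UGL] = -2:-8/3 = 3/4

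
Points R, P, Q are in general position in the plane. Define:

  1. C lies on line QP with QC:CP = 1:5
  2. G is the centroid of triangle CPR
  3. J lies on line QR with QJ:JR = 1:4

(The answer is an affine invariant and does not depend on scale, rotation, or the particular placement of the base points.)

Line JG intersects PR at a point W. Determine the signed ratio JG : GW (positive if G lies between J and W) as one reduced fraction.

Choose coordinates R = (0, 0), P = (1, 0), Q = (0, 1).
1. C lies on line QP with QC:CP = 1:5 ⇒ C = (1/6, 5/6)
2. G is the centroid of triangle CPR ⇒ G = (7/18, 5/18)
3. J lies on line QR with QJ:JR = 1:4 ⇒ J = (0, 4/5)
line JG meets PR at W = (28/47, 0)
G = J + t·(W−J) with t = 47/72, so JG:GW = 47/72:25/72

JG:GW = 47/25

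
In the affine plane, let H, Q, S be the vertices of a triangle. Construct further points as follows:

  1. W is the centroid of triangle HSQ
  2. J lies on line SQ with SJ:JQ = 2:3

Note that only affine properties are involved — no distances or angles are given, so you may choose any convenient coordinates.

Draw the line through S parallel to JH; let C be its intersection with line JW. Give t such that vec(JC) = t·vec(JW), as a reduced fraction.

Assign H = (0, 0), Q = (1, 0), S = (0, 1) — the answer is frame-independent, so this choice is without loss of generality.
1. W is the centroid of triangle HSQ ⇒ W = (1/3, 1/3)
2. J lies on line SQ with SJ:JQ = 2:3 ⇒ J = (2/5, 3/5)
through S parallel to JH: direction (-2/5, -3/5); meets JW at C = (4/5, 11/5)
C = J + t·(W−J) with t = -6

t = -6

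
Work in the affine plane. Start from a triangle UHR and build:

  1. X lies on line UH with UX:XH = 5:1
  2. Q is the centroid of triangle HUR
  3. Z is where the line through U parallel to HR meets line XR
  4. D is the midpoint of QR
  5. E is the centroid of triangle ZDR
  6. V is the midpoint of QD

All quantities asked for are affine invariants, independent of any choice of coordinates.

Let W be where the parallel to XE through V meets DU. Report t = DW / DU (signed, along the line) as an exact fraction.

t = 1/14

Work in coordinates with U = (0, 0), H = (1, 0), R = (0, 1).
1. X lies on line UH with UX:XH = 5:1 ⇒ X = (5/6, 0)
2. Q is the centroid of triangle HUR ⇒ Q = (1/3, 1/3)
3. Z is where the line through U parallel to HR meets line XR ⇒ Z = (5, -5)
4. D is the midpoint of QR ⇒ D = (1/6, 2/3)
5. E is the centroid of triangle ZDR ⇒ E = (31/18, -10/9)
6. V is the midpoint of QD ⇒ V = (1/4, 1/2)
through V parallel to XE: direction (8/9, -10/9); meets DU at W = (13/84, 13/21)
W = D + t·(U−D) with t = 1/14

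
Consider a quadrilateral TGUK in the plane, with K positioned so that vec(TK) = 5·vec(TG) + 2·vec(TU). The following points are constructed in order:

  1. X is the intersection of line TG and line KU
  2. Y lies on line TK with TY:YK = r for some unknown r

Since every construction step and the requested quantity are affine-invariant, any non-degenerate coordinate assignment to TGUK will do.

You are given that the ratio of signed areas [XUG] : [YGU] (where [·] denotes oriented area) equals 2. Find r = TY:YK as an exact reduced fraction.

r = 4/3

Work in coordinates with T = (0, 0), G = (1, 0), U = (0, 1), K = (5, 2).
1. X is the intersection of line TG and line KU ⇒ X = (-5, 0)
2. With TY:YK = r, write λ = r/(r+1) so Y = T + λ·(K−T); Y is affine-linear in λ
Every point depending on Y is an affine combination of Y and λ-independent points, so each such coordinate is linear in λ; the λ² term in each signed area is a multiple of (K−T)×(K−T) = 0, so 2·[XUG] and 2·[YGU] are each linear in λ. Evaluating at λ=0 and λ=1:
  2·[XUG] = -6,   2·[YGU] = -7·λ + 1
So [XUG]:[YGU] = (-6) / (-7·λ + 1). Setting this equal to 2:
  -6 = 2·(-7·λ + 1)  ⇒  λ = 4/7
Then r = λ/(1−λ) = (4/7)/(3/7) = 4/3. Check: with r = 4/3, Y = (20/7, 8/7) and [XUG]:[YGU] = 2 as required.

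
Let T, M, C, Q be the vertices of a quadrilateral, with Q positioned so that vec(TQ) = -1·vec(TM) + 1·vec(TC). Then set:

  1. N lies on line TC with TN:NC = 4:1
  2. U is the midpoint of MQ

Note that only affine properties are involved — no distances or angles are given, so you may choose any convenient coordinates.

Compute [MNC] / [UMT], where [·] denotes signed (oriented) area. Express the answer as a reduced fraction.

[MNC]:[UMT] = 2/5

Choose coordinates T = (0, 0), M = (1, 0), C = (0, 1), Q = (-1, 1).
1. N lies on line TC with TN:NC = 4:1 ⇒ N = (0, 4/5)
2. U is the midpoint of MQ ⇒ U = (0, 1/2)
2·[MNC] = -1/5, 2·[UMT] = -1/2
[MNC]:[UMT] = -1/5:-1/2 = 2/5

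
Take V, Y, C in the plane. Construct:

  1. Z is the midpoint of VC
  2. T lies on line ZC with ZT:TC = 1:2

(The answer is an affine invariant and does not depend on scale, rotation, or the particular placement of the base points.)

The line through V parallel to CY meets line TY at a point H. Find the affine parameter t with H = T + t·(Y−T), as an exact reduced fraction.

t = -2

Work in coordinates with V = (0, 0), Y = (1, 0), C = (0, 1).
1. Z is the midpoint of VC ⇒ Z = (0, 1/2)
2. T lies on line ZC with ZT:TC = 1:2 ⇒ T = (0, 2/3)
through V parallel to CY: direction (1, -1); meets TY at H = (-2, 2)
H = T + t·(Y−T) with t = -2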